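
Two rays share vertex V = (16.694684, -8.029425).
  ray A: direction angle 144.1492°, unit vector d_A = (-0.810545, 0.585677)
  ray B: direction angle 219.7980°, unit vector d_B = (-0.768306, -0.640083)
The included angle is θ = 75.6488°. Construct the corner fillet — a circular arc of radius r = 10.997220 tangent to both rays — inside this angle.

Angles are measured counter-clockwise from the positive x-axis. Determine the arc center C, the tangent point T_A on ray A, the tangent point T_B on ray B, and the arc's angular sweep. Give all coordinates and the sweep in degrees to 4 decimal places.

bisector direction at 181.9736° = (-0.999407,-0.034439)
center distance |VC| = r/sin(θ/2) = 10.997220/sin(37.8244°) = 17.932877
C = V + |VC|·bis = (-1.2276,-8.6470)
T_A = V + ((C−V)·d_A)·d_A = V + 14.1651·d_A = (5.2133,0.2667)
T_B = V + ((C−V)·d_B)·d_B = V + 14.1651·d_B = (5.8116,-17.0962)
sweep = 180° − θ = 104.3512°

center=(-1.2276,-8.6470) T_A=(5.2133,0.2667) T_B=(5.8116,-17.0962) sweep=104.3512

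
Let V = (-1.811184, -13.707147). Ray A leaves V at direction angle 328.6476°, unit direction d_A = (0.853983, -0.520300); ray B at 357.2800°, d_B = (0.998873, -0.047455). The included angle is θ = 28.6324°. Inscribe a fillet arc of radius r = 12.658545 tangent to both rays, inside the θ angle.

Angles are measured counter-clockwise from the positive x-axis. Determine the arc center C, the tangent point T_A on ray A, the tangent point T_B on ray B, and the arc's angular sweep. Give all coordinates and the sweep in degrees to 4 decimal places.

bisector direction at 342.9638° = (0.956120,-0.292976)
center distance |VC| = r/sin(θ/2) = 12.658545/sin(14.3162°) = 51.192592
C = V + |VC|·bis = (47.1351,-28.7053)
T_A = V + ((C−V)·d_A)·d_A = V + 49.6028·d_A = (40.5488,-39.5155)
T_B = V + ((C−V)·d_B)·d_B = V + 49.6028·d_B = (47.7358,-16.0611)
sweep = 180° − θ = 151.3676°

center=(47.1351,-28.7053) T_A=(40.5488,-39.5155) T_B=(47.7358,-16.0611) sweep=151.3676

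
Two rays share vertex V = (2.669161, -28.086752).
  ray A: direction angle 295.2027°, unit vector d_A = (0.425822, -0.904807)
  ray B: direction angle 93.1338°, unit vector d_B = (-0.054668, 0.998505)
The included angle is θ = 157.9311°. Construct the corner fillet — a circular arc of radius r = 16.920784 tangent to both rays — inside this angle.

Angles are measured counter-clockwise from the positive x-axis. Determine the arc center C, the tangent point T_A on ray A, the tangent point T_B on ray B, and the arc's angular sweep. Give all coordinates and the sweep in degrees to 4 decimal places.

bisector direction at 14.1683° = (0.969581,0.244770)
center distance |VC| = r/sin(θ/2) = 16.920784/sin(78.9655°) = 17.239503
C = V + |VC|·bis = (19.3843,-23.8670)
T_A = V + ((C−V)·d_A)·d_A = V + 3.2996·d_A = (4.0742,-31.0723)
T_B = V + ((C−V)·d_B)·d_B = V + 3.2996·d_B = (2.4888,-24.7921)
sweep = 180° − θ = 22.0689°

center=(19.3843,-23.8670) T_A=(4.0742,-31.0723) T_B=(2.4888,-24.7921) sweep=22.0689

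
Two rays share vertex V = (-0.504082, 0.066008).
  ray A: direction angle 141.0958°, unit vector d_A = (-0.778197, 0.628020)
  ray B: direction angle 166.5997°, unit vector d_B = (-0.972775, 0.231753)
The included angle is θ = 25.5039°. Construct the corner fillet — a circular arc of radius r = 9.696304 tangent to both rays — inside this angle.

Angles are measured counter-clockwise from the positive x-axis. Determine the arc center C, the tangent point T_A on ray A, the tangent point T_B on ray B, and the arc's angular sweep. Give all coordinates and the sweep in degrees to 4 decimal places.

center=(-39.9352,19.4277) T_A=(-33.8457,26.9734) T_B=(-42.1823,9.9954) sweep=154.4961

bisector direction at 153.8478° = (-0.897626,0.440758)
center distance |VC| = r/sin(θ/2) = 9.696304/sin(12.7520°) = 43.928222
C = V + |VC|·bis = (-39.9352,19.4277)
T_A = V + ((C−V)·d_A)·d_A = V + 42.8447·d_A = (-33.8457,26.9734)
T_B = V + ((C−V)·d_B)·d_B = V + 42.8447·d_B = (-42.1823,9.9954)
sweep = 180° − θ = 154.4961°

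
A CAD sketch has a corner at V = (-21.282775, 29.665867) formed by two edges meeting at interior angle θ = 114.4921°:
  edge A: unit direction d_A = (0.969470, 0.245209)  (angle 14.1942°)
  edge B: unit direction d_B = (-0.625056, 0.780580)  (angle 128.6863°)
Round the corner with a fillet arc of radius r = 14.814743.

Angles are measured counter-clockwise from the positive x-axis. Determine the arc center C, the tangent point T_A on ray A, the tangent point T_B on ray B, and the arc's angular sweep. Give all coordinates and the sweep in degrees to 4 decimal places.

center=(-15.6758,46.3653) T_A=(-12.0431,32.0029) T_B=(-27.2399,37.1053) sweep=65.5079

bisector direction at 71.4403° = (0.318293,0.947992)
center distance |VC| = r/sin(θ/2) = 14.814743/sin(57.2460°) = 17.615592
C = V + |VC|·bis = (-15.6758,46.3653)
T_A = V + ((C−V)·d_A)·d_A = V + 9.5306·d_A = (-12.0431,32.0029)
T_B = V + ((C−V)·d_B)·d_B = V + 9.5306·d_B = (-27.2399,37.1053)
sweep = 180° − θ = 65.5079°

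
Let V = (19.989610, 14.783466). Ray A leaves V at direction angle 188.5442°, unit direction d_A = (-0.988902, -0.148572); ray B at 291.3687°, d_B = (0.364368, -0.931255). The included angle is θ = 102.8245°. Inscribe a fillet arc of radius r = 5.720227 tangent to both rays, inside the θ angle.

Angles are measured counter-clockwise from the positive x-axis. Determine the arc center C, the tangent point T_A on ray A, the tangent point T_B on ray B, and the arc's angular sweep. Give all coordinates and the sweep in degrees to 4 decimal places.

center=(16.3257,8.4486) T_A=(15.4759,14.1053) T_B=(21.6527,10.5329) sweep=77.1755

bisector direction at 239.9564° = (-0.500658,-0.865645)
center distance |VC| = r/sin(θ/2) = 5.720227/sin(51.4123°) = 7.318108
C = V + |VC|·bis = (16.3257,8.4486)
T_A = V + ((C−V)·d_A)·d_A = V + 4.5644·d_A = (15.4759,14.1053)
T_B = V + ((C−V)·d_B)·d_B = V + 4.5644·d_B = (21.6527,10.5329)
sweep = 180° − θ = 77.1755°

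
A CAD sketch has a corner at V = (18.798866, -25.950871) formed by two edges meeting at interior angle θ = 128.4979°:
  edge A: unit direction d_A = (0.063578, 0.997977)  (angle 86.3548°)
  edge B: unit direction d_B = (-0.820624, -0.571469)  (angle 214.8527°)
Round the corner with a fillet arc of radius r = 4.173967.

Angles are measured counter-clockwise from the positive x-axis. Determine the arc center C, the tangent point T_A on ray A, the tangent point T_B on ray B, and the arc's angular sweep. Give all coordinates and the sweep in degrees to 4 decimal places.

center=(14.7613,-23.6762) T_A=(18.9269,-23.9416) T_B=(17.1466,-27.1015) sweep=51.5021

bisector direction at 150.6037° = (-0.871246,0.490847)
center distance |VC| = r/sin(θ/2) = 4.173967/sin(64.2489°) = 4.634187
C = V + |VC|·bis = (14.7613,-23.6762)
T_A = V + ((C−V)·d_A)·d_A = V + 2.0134·d_A = (18.9269,-23.9416)
T_B = V + ((C−V)·d_B)·d_B = V + 2.0134·d_B = (17.1466,-27.1015)
sweep = 180° − θ = 51.5021°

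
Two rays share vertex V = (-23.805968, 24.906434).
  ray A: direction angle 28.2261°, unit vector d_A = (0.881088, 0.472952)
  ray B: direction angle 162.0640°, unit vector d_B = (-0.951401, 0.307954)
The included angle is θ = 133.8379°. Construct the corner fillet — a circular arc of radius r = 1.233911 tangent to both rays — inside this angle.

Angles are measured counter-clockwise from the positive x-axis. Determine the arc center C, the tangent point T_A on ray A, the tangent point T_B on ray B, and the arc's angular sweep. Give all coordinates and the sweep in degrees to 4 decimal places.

center=(-23.9263,26.2423) T_A=(-23.3427,25.1551) T_B=(-24.3062,25.0684) sweep=46.1621

bisector direction at 95.1450° = (-0.089677,0.995971)
center distance |VC| = r/sin(θ/2) = 1.233911/sin(66.9189°) = 1.341279
C = V + |VC|·bis = (-23.9263,26.2423)
T_A = V + ((C−V)·d_A)·d_A = V + 0.5258·d_A = (-23.3427,25.1551)
T_B = V + ((C−V)·d_B)·d_B = V + 0.5258·d_B = (-24.3062,25.0684)
sweep = 180° − θ = 46.1621°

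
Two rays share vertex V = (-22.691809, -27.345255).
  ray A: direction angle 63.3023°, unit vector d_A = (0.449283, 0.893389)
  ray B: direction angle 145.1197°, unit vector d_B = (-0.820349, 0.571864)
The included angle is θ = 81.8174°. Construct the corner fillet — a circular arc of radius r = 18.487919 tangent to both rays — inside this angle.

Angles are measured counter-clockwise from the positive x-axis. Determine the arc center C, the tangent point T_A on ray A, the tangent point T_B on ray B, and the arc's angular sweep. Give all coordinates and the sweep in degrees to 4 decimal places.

center=(-29.6226,0.0228) T_A=(-13.1057,-8.2835) T_B=(-40.1952,-15.1437) sweep=98.1826

bisector direction at 104.2110° = (-0.245494,0.969398)
center distance |VC| = r/sin(θ/2) = 18.487919/sin(40.9087°) = 28.232055
C = V + |VC|·bis = (-29.6226,0.0228)
T_A = V + ((C−V)·d_A)·d_A = V + 21.3365·d_A = (-13.1057,-8.2835)
T_B = V + ((C−V)·d_B)·d_B = V + 21.3365·d_B = (-40.1952,-15.1437)
sweep = 180° − θ = 98.1826°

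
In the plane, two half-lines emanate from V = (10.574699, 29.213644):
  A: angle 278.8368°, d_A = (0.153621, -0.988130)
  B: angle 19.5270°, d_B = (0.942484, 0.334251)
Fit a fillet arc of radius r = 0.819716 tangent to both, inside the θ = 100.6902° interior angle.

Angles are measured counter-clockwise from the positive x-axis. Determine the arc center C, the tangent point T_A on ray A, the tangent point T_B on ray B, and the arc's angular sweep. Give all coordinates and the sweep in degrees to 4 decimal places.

center=(11.4891,28.6682) T_A=(10.6791,28.5423) T_B=(11.2151,29.4408) sweep=79.3098

bisector direction at 329.1819° = (0.858798,-0.512314)
center distance |VC| = r/sin(θ/2) = 0.819716/sin(50.3451°) = 1.064702
C = V + |VC|·bis = (11.4891,28.6682)
T_A = V + ((C−V)·d_A)·d_A = V + 0.6795·d_A = (10.6791,28.5423)
T_B = V + ((C−V)·d_B)·d_B = V + 0.6795·d_B = (11.2151,29.4408)
sweep = 180° − θ = 79.3098°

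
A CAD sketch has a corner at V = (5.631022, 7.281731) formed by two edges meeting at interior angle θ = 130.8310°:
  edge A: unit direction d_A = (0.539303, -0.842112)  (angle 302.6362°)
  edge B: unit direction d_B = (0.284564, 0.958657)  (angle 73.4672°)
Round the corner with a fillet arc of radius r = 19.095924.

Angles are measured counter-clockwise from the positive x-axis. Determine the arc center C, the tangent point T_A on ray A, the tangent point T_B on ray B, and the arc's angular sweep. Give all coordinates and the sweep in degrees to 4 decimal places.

bisector direction at 8.0517° = (0.990142,0.140067)
center distance |VC| = r/sin(θ/2) = 19.095924/sin(65.4155°) = 20.999562
C = V + |VC|·bis = (26.4236,10.2231)
T_A = V + ((C−V)·d_A)·d_A = V + 8.7365·d_A = (10.3427,-0.0754)
T_B = V + ((C−V)·d_B)·d_B = V + 8.7365·d_B = (8.1171,15.6571)
sweep = 180° − θ = 49.1690°

center=(26.4236,10.2231) T_A=(10.3427,-0.0754) T_B=(8.1171,15.6571) sweep=49.1690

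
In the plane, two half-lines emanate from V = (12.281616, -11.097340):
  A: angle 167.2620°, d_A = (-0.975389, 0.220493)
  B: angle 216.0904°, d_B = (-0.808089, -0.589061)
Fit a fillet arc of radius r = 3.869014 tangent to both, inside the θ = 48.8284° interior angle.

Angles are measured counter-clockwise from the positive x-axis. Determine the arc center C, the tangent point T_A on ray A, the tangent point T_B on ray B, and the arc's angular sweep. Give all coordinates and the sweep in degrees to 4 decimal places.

center=(3.1147,-12.9917) T_A=(3.9678,-9.2179) T_B=(5.3938,-16.1182) sweep=131.1716

bisector direction at 191.6762° = (-0.979307,-0.202381)
center distance |VC| = r/sin(θ/2) = 3.869014/sin(24.4142°) = 9.360591
C = V + |VC|·bis = (3.1147,-12.9917)
T_A = V + ((C−V)·d_A)·d_A = V + 8.5236·d_A = (3.9678,-9.2179)
T_B = V + ((C−V)·d_B)·d_B = V + 8.5236·d_B = (5.3938,-16.1182)
sweep = 180° − θ = 131.1716°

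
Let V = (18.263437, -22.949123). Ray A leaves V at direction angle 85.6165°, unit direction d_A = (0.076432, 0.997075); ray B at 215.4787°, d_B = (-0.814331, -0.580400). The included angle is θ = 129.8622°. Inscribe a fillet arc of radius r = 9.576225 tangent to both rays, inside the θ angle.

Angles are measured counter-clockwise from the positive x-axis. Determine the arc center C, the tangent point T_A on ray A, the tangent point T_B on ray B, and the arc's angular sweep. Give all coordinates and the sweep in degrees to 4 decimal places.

bisector direction at 150.5476° = (-0.870764,0.491700)
center distance |VC| = r/sin(θ/2) = 9.576225/sin(64.9311°) = 10.572131
C = V + |VC|·bis = (9.0576,-17.7508)
T_A = V + ((C−V)·d_A)·d_A = V + 4.4795·d_A = (18.6058,-18.4827)
T_B = V + ((C−V)·d_B)·d_B = V + 4.4795·d_B = (14.6156,-25.5490)
sweep = 180° − θ = 50.1378°

center=(9.0576,-17.7508) T_A=(18.6058,-18.4827) T_B=(14.6156,-25.5490) sweep=50.1378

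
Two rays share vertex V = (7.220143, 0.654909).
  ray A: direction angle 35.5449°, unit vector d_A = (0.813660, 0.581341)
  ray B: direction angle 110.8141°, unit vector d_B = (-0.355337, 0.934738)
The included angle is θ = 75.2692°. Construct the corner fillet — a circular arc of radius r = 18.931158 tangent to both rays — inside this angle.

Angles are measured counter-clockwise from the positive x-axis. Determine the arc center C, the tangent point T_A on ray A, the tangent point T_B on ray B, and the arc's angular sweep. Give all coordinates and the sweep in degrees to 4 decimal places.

center=(16.1916,30.3315) T_A=(27.1971,14.9279) T_B=(-1.5041,23.6045) sweep=104.7308

bisector direction at 73.1795° = (0.289374,0.957216)
center distance |VC| = r/sin(θ/2) = 18.931158/sin(37.6346°) = 31.002996
C = V + |VC|·bis = (16.1916,30.3315)
T_A = V + ((C−V)·d_A)·d_A = V + 24.5519·d_A = (27.1971,14.9279)
T_B = V + ((C−V)·d_B)·d_B = V + 24.5519·d_B = (-1.5041,23.6045)
sweep = 180° − θ = 104.7308°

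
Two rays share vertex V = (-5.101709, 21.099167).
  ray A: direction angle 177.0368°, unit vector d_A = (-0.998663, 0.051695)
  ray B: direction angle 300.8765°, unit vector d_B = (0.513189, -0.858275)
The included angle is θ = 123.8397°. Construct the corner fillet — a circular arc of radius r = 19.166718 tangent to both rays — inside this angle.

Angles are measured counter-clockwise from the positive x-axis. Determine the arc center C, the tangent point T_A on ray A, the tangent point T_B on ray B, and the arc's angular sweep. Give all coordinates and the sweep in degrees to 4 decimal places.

center=(-16.3044,2.4867) T_A=(-15.3136,21.6278) T_B=(0.1459,12.3228) sweep=56.1603

bisector direction at 238.9566° = (-0.515686,-0.856777)
center distance |VC| = r/sin(θ/2) = 19.166718/sin(61.9198°) = 21.723830
C = V + |VC|·bis = (-16.3044,2.4867)
T_A = V + ((C−V)·d_A)·d_A = V + 10.2255·d_A = (-15.3136,21.6278)
T_B = V + ((C−V)·d_B)·d_B = V + 10.2255·d_B = (0.1459,12.3228)
sweep = 180° − θ = 56.1603°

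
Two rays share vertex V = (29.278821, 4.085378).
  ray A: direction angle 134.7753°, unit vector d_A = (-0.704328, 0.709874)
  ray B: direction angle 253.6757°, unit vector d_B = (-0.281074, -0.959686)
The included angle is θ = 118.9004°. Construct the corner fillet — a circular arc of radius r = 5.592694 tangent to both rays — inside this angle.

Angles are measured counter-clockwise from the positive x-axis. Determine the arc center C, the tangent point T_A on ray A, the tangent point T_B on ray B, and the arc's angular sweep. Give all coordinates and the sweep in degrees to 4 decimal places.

center=(22.9838,2.4895) T_A=(26.9539,6.4286) T_B=(28.3510,0.9176) sweep=61.0996

bisector direction at 194.2255° = (-0.969336,-0.245739)
center distance |VC| = r/sin(θ/2) = 5.592694/sin(59.4502°) = 6.494164
C = V + |VC|·bis = (22.9838,2.4895)
T_A = V + ((C−V)·d_A)·d_A = V + 3.3009·d_A = (26.9539,6.4286)
T_B = V + ((C−V)·d_B)·d_B = V + 3.3009·d_B = (28.3510,0.9176)
sweep = 180° − θ = 61.0996°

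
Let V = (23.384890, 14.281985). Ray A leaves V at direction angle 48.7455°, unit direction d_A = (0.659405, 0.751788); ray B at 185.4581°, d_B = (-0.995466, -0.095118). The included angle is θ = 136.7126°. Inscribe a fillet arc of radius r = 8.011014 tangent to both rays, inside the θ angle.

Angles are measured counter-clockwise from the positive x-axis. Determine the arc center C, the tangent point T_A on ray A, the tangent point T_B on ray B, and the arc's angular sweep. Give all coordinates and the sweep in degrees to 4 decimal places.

center=(19.4585,21.9543) T_A=(25.4810,16.6718) T_B=(20.2204,13.9796) sweep=43.2874

bisector direction at 117.1018° = (-0.455573,0.890198)
center distance |VC| = r/sin(θ/2) = 8.011014/sin(68.3563°) = 8.618669
C = V + |VC|·bis = (19.4585,21.9543)
T_A = V + ((C−V)·d_A)·d_A = V + 3.1789·d_A = (25.4810,16.6718)
T_B = V + ((C−V)·d_B)·d_B = V + 3.1789·d_B = (20.2204,13.9796)
sweep = 180° − θ = 43.2874°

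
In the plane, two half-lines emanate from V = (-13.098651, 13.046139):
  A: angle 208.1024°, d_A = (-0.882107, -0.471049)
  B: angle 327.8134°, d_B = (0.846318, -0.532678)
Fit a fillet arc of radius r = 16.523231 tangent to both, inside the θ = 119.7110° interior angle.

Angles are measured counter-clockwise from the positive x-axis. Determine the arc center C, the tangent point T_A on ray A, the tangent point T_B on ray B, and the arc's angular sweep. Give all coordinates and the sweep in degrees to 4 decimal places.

bisector direction at 267.9579° = (-0.035634,-0.999365)
center distance |VC| = r/sin(θ/2) = 16.523231/sin(59.8555°) = 19.107266
C = V + |VC|·bis = (-13.7795,-6.0490)
T_A = V + ((C−V)·d_A)·d_A = V + 9.5953·d_A = (-21.5628,8.5263)
T_B = V + ((C−V)·d_B)·d_B = V + 9.5953·d_B = (-4.9779,7.9349)
sweep = 180° − θ = 60.2890°

center=(-13.7795,-6.0490) T_A=(-21.5628,8.5263) T_B=(-4.9779,7.9349) sweep=60.2890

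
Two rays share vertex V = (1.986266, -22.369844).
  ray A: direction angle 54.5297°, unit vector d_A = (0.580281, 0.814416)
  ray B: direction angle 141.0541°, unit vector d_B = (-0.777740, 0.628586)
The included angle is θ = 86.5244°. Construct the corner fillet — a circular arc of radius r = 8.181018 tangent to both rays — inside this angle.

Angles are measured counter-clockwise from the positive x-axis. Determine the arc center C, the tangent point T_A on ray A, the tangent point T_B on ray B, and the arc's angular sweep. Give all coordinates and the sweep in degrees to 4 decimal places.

center=(0.3679,-10.5429) T_A=(7.0306,-15.2901) T_B=(-4.7746,-16.9056) sweep=93.4756

bisector direction at 97.7919° = (-0.135576,0.990767)
center distance |VC| = r/sin(θ/2) = 8.181018/sin(43.2622°) = 11.937201
C = V + |VC|·bis = (0.3679,-10.5429)
T_A = V + ((C−V)·d_A)·d_A = V + 8.6930·d_A = (7.0306,-15.2901)
T_B = V + ((C−V)·d_B)·d_B = V + 8.6930·d_B = (-4.7746,-16.9056)
sweep = 180° − θ = 93.4756°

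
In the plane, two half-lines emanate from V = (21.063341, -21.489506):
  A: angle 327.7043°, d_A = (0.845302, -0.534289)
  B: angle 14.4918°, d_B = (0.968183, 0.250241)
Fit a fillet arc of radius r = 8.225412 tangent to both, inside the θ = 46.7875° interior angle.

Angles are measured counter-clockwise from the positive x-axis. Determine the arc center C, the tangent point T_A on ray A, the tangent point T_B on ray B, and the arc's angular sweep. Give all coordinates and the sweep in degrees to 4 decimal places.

bisector direction at 351.0980° = (0.987955,-0.154744)
center distance |VC| = r/sin(θ/2) = 8.225412/sin(23.3938°) = 20.716429
C = V + |VC|·bis = (41.5302,-24.6952)
T_A = V + ((C−V)·d_A)·d_A = V + 19.0135·d_A = (37.1355,-31.6482)
T_B = V + ((C−V)·d_B)·d_B = V + 19.0135·d_B = (39.4719,-16.7315)
sweep = 180° − θ = 133.2125°

center=(41.5302,-24.6952) T_A=(37.1355,-31.6482) T_B=(39.4719,-16.7315) sweep=133.2125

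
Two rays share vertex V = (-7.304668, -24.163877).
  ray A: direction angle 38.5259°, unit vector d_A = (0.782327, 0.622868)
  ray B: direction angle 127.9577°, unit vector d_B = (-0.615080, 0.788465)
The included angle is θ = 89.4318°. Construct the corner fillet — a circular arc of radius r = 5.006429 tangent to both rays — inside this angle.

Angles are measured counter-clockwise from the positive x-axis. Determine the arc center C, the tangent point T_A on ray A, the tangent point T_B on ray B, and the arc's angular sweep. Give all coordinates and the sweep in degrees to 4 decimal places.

bisector direction at 83.2418° = (0.117680,0.993052)
center distance |VC| = r/sin(θ/2) = 5.006429/sin(44.7159°) = 7.115529
C = V + |VC|·bis = (-6.4673,-17.0978)
T_A = V + ((C−V)·d_A)·d_A = V + 5.0563·d_A = (-3.3490,-21.0145)
T_B = V + ((C−V)·d_B)·d_B = V + 5.0563·d_B = (-10.4147,-20.1771)
sweep = 180° − θ = 90.5682°

center=(-6.4673,-17.0978) T_A=(-3.3490,-21.0145) T_B=(-10.4147,-20.1771) sweep=90.5682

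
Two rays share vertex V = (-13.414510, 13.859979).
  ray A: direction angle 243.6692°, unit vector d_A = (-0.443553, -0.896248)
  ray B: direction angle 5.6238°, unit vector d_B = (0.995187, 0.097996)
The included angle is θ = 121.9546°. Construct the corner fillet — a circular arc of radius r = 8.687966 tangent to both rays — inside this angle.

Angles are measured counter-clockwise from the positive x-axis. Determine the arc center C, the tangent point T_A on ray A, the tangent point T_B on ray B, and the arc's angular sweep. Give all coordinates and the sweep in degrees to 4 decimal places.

bisector direction at 304.6465° = (0.568512,-0.822675)
center distance |VC| = r/sin(θ/2) = 8.687966/sin(60.9773°) = 9.935604
C = V + |VC|·bis = (-7.7660,5.6862)
T_A = V + ((C−V)·d_A)·d_A = V + 4.8203·d_A = (-15.5526,9.5398)
T_B = V + ((C−V)·d_B)·d_B = V + 4.8203·d_B = (-8.6174,14.3324)
sweep = 180° − θ = 58.0454°

center=(-7.7660,5.6862) T_A=(-15.5526,9.5398) T_B=(-8.6174,14.3324) sweep=58.0454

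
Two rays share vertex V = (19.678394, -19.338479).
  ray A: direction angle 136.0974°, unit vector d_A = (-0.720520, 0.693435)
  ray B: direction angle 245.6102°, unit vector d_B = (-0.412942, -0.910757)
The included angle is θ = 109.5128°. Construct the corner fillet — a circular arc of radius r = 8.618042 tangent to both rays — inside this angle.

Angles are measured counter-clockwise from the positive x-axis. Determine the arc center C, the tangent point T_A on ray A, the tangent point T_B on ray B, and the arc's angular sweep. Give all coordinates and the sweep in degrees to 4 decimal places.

bisector direction at 190.8538° = (-0.982111,-0.188304)
center distance |VC| = r/sin(θ/2) = 8.618042/sin(54.7564°) = 10.552196
C = V + |VC|·bis = (9.3150,-21.3255)
T_A = V + ((C−V)·d_A)·d_A = V + 6.0892·d_A = (15.2910,-15.1160)
T_B = V + ((C−V)·d_B)·d_B = V + 6.0892·d_B = (17.1639,-24.8842)
sweep = 180° − θ = 70.4872°

center=(9.3150,-21.3255) T_A=(15.2910,-15.1160) T_B=(17.1639,-24.8842) sweep=70.4872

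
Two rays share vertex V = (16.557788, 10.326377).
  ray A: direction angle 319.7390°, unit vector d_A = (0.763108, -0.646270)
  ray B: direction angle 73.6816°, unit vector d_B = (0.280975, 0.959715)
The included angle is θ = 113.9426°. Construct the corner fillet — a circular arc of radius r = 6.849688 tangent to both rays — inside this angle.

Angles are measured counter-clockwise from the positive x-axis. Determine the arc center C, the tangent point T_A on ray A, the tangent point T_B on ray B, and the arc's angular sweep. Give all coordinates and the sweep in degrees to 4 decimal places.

center=(24.3828,12.6755) T_A=(19.9560,7.4485) T_B=(17.8090,14.6001) sweep=66.0574

bisector direction at 16.7103° = (0.957771,0.287533)
center distance |VC| = r/sin(θ/2) = 6.849688/sin(56.9713°) = 8.169975
C = V + |VC|·bis = (24.3828,12.6755)
T_A = V + ((C−V)·d_A)·d_A = V + 4.4531·d_A = (19.9560,7.4485)
T_B = V + ((C−V)·d_B)·d_B = V + 4.4531·d_B = (17.8090,14.6001)
sweep = 180° − θ = 66.0574°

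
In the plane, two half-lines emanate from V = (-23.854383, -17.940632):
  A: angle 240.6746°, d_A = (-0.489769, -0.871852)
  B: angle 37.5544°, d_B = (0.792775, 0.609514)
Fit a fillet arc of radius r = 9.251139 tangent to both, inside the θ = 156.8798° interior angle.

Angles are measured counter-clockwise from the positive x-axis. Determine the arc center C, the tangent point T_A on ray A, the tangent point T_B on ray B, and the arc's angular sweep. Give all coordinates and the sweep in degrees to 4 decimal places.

center=(-16.7155,-24.1213) T_A=(-24.7812,-19.5904) T_B=(-22.3542,-16.7873) sweep=23.1202

bisector direction at 319.1145° = (0.756019,-0.654550)
center distance |VC| = r/sin(θ/2) = 9.251139/sin(78.4399°) = 9.442683
C = V + |VC|·bis = (-16.7155,-24.1213)
T_A = V + ((C−V)·d_A)·d_A = V + 1.8923·d_A = (-24.7812,-19.5904)
T_B = V + ((C−V)·d_B)·d_B = V + 1.8923·d_B = (-22.3542,-16.7873)
sweep = 180° − θ = 23.1202°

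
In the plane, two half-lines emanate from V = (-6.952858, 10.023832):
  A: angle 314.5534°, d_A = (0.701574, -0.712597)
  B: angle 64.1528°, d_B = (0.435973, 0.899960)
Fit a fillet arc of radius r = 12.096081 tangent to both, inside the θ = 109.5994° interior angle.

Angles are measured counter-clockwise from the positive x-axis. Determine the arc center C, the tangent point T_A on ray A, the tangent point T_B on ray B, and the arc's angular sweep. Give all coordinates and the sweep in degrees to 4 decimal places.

center=(7.6533,12.4296) T_A=(-0.9664,3.9433) T_B=(-3.2327,17.7031) sweep=70.4006

bisector direction at 9.3531° = (0.986706,0.162518)
center distance |VC| = r/sin(θ/2) = 12.096081/sin(54.7997°) = 14.802914
C = V + |VC|·bis = (7.6533,12.4296)
T_A = V + ((C−V)·d_A)·d_A = V + 8.5329·d_A = (-0.9664,3.9433)
T_B = V + ((C−V)·d_B)·d_B = V + 8.5329·d_B = (-3.2327,17.7031)
sweep = 180° − θ = 70.4006°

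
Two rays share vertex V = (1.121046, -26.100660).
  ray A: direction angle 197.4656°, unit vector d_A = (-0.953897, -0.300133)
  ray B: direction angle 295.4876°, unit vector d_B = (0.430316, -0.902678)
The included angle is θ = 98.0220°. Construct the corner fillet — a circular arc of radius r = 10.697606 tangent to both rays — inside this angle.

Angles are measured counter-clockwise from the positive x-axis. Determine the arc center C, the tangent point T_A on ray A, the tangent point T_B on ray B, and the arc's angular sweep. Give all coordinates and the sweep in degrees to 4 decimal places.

center=(-4.5354,-39.0950) T_A=(-7.7461,-28.8906) T_B=(5.1211,-34.4917) sweep=81.9780

bisector direction at 246.4766° = (-0.399124,-0.916897)
center distance |VC| = r/sin(θ/2) = 10.697606/sin(49.0110°) = 14.172102
C = V + |VC|·bis = (-4.5354,-39.0950)
T_A = V + ((C−V)·d_A)·d_A = V + 9.2957·d_A = (-7.7461,-28.8906)
T_B = V + ((C−V)·d_B)·d_B = V + 9.2957·d_B = (5.1211,-34.4917)
sweep = 180° − θ = 81.9780°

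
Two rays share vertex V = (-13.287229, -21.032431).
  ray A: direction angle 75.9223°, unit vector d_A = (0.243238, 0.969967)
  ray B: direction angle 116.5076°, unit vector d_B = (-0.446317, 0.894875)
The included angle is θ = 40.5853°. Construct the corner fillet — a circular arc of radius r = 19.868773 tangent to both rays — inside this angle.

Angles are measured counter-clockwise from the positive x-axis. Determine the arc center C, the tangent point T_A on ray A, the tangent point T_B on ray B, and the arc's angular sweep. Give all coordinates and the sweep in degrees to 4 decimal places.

center=(-19.4893,35.9201) T_A=(-0.2172,31.0872) T_B=(-37.2694,27.0523) sweep=139.4147

bisector direction at 96.2150° = (-0.108259,0.994123)
center distance |VC| = r/sin(θ/2) = 19.868773/sin(20.2926°) = 57.289200
C = V + |VC|·bis = (-19.4893,35.9201)
T_A = V + ((C−V)·d_A)·d_A = V + 53.7335·d_A = (-0.2172,31.0872)
T_B = V + ((C−V)·d_B)·d_B = V + 53.7335·d_B = (-37.2694,27.0523)
sweep = 180° − θ = 139.4147°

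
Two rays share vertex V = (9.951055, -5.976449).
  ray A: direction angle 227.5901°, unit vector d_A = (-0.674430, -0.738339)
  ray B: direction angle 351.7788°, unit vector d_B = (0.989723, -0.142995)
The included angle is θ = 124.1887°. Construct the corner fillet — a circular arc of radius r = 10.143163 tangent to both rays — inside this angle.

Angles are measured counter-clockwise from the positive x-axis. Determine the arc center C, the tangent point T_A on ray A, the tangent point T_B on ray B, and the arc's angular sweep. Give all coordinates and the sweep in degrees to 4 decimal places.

center=(13.8172,-16.7835) T_A=(6.3281,-9.9427) T_B=(15.2677,-6.7446) sweep=55.8113

bisector direction at 289.6845° = (0.336840,-0.941562)
center distance |VC| = r/sin(θ/2) = 10.143163/sin(62.0943°) = 11.477809
C = V + |VC|·bis = (13.8172,-16.7835)
T_A = V + ((C−V)·d_A)·d_A = V + 5.3718·d_A = (6.3281,-9.9427)
T_B = V + ((C−V)·d_B)·d_B = V + 5.3718·d_B = (15.2677,-6.7446)
sweep = 180° − θ = 55.8113°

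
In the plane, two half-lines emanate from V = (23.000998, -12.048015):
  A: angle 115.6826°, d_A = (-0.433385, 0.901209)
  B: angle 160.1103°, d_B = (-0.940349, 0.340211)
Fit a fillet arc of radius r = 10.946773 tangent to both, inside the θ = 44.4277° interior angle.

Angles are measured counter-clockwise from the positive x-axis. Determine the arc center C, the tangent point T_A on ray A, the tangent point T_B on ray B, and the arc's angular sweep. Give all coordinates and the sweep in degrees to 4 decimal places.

center=(1.5185,7.3654) T_A=(11.3838,12.1095) T_B=(-2.2057,-2.9284) sweep=135.5723

bisector direction at 137.8965° = (-0.741934,0.670473)
center distance |VC| = r/sin(θ/2) = 10.946773/sin(22.2139°) = 28.954770
C = V + |VC|·bis = (1.5185,7.3654)
T_A = V + ((C−V)·d_A)·d_A = V + 26.8057·d_A = (11.3838,12.1095)
T_B = V + ((C−V)·d_B)·d_B = V + 26.8057·d_B = (-2.2057,-2.9284)
sweep = 180° − θ = 135.5723°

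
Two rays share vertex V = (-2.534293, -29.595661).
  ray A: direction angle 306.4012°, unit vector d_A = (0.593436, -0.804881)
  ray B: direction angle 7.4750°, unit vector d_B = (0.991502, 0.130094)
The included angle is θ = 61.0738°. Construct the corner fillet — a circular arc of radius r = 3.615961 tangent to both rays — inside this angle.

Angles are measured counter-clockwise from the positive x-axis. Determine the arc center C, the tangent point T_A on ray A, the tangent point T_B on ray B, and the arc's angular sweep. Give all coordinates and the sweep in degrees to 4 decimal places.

center=(4.0137,-32.3835) T_A=(1.1033,-34.5293) T_B=(3.5433,-28.7982) sweep=118.9262

bisector direction at 336.9381° = (0.920082,-0.391725)
center distance |VC| = r/sin(θ/2) = 3.615961/sin(30.5369°) = 7.116728
C = V + |VC|·bis = (4.0137,-32.3835)
T_A = V + ((C−V)·d_A)·d_A = V + 6.1297·d_A = (1.1033,-34.5293)
T_B = V + ((C−V)·d_B)·d_B = V + 6.1297·d_B = (3.5433,-28.7982)
sweep = 180° − θ = 118.9262°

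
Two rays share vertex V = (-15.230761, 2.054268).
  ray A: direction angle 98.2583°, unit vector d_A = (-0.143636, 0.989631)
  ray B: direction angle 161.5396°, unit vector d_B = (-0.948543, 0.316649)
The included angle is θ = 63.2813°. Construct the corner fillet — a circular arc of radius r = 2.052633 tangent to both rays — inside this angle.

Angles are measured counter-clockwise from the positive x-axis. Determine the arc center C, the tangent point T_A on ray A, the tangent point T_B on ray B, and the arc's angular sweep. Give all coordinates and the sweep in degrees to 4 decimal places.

center=(-17.7406,5.0561) T_A=(-15.7092,5.3509) T_B=(-18.3906,3.1091) sweep=116.7187

bisector direction at 129.8990° = (-0.641436,0.767177)
center distance |VC| = r/sin(θ/2) = 2.052633/sin(31.6407°) = 3.912832
C = V + |VC|·bis = (-17.7406,5.0561)
T_A = V + ((C−V)·d_A)·d_A = V + 3.3312·d_A = (-15.7092,5.3509)
T_B = V + ((C−V)·d_B)·d_B = V + 3.3312·d_B = (-18.3906,3.1091)
sweep = 180° − θ = 116.7187°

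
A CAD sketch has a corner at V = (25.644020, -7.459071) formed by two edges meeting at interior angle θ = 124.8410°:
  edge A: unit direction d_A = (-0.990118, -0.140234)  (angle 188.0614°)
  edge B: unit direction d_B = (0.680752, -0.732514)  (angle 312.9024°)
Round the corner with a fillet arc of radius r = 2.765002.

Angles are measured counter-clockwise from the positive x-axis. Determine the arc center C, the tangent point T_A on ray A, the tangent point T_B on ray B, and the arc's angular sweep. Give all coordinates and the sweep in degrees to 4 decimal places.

center=(24.6018,-10.3993) T_A=(24.2140,-7.6616) T_B=(26.6272,-8.5170) sweep=55.1590

bisector direction at 250.4819° = (-0.334105,-0.942536)
center distance |VC| = r/sin(θ/2) = 2.765002/sin(62.4205°) = 3.119470
C = V + |VC|·bis = (24.6018,-10.3993)
T_A = V + ((C−V)·d_A)·d_A = V + 1.4442·d_A = (24.2140,-7.6616)
T_B = V + ((C−V)·d_B)·d_B = V + 1.4442·d_B = (26.6272,-8.5170)
sweep = 180° − θ = 55.1590°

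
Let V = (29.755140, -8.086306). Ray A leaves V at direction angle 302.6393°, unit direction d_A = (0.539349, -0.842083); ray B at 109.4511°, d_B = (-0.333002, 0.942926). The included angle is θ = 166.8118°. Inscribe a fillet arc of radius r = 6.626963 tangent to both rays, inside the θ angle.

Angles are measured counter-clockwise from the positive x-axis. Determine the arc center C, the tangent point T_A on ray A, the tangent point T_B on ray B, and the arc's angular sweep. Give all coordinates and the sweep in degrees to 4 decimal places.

center=(35.7488,-5.1572) T_A=(30.1683,-8.7314) T_B=(29.5000,-7.3640) sweep=13.1882

bisector direction at 26.0452° = (0.898448,0.439080)
center distance |VC| = r/sin(θ/2) = 6.626963/sin(83.4059°) = 6.671095
C = V + |VC|·bis = (35.7488,-5.1572)
T_A = V + ((C−V)·d_A)·d_A = V + 0.7661·d_A = (30.1683,-8.7314)
T_B = V + ((C−V)·d_B)·d_B = V + 0.7661·d_B = (29.5000,-7.3640)
sweep = 180° − θ = 13.1882°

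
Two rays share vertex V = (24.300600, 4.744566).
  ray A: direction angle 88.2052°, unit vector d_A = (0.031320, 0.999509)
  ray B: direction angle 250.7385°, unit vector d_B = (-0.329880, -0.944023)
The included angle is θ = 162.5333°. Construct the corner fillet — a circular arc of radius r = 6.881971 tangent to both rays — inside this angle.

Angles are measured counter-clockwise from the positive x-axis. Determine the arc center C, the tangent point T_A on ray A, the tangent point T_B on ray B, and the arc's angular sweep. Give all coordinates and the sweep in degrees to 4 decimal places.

center=(17.4551,6.0168) T_A=(24.3337,5.8012) T_B=(23.9519,3.7466) sweep=17.4667

bisector direction at 169.4719° = (-0.983165,0.182719)
center distance |VC| = r/sin(θ/2) = 6.881971/sin(81.2666°) = 6.962699
C = V + |VC|·bis = (17.4551,6.0168)
T_A = V + ((C−V)·d_A)·d_A = V + 1.0572·d_A = (24.3337,5.8012)
T_B = V + ((C−V)·d_B)·d_B = V + 1.0572·d_B = (23.9519,3.7466)
sweep = 180° − θ = 17.4667°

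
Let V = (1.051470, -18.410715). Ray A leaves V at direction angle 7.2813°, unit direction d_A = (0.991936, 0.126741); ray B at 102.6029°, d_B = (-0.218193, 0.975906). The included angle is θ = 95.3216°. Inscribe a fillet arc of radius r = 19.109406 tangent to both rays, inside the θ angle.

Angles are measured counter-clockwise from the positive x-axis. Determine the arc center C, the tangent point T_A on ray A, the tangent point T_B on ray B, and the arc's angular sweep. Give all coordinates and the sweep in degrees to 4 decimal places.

bisector direction at 54.9421° = (0.574404,0.818572)
center distance |VC| = r/sin(θ/2) = 19.109406/sin(47.6608°) = 25.852502
C = V + |VC|·bis = (15.9012,2.7514)
T_A = V + ((C−V)·d_A)·d_A = V + 17.4121·d_A = (18.3232,-16.2039)
T_B = V + ((C−V)·d_B)·d_B = V + 17.4121·d_B = (-2.7477,-1.4181)
sweep = 180° − θ = 84.6784°

center=(15.9012,2.7514) T_A=(18.3232,-16.2039) T_B=(-2.7477,-1.4181) sweep=84.6784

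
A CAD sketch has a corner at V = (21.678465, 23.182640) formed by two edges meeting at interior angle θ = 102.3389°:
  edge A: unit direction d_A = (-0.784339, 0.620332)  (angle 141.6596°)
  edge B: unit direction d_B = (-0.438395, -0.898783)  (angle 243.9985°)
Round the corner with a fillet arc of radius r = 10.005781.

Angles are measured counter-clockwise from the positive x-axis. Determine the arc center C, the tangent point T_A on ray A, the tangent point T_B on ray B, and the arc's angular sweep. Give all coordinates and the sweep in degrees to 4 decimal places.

bisector direction at 192.8291° = (-0.975037,-0.222043)
center distance |VC| = r/sin(θ/2) = 10.005781/sin(51.1694°) = 12.844330
C = V + |VC|·bis = (9.1548,20.3306)
T_A = V + ((C−V)·d_A)·d_A = V + 8.0536·d_A = (15.3617,28.1786)
T_B = V + ((C−V)·d_B)·d_B = V + 8.0536·d_B = (18.1478,15.9442)
sweep = 180° − θ = 77.6611°

center=(9.1548,20.3306) T_A=(15.3617,28.1786) T_B=(18.1478,15.9442) sweep=77.6611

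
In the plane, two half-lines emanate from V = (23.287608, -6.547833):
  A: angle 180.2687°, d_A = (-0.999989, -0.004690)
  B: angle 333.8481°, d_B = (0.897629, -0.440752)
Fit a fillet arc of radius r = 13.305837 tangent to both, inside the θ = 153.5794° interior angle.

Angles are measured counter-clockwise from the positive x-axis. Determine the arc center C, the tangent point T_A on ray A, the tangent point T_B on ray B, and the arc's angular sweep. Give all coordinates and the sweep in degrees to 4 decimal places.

bisector direction at 257.0584° = (-0.223958,-0.974599)
center distance |VC| = r/sin(θ/2) = 13.305837/sin(76.7897°) = 13.667509
C = V + |VC|·bis = (20.2267,-19.8682)
T_A = V + ((C−V)·d_A)·d_A = V + 3.1234·d_A = (20.1643,-6.5625)
T_B = V + ((C−V)·d_B)·d_B = V + 3.1234·d_B = (26.0912,-7.9245)
sweep = 180° − θ = 26.4206°

center=(20.2267,-19.8682) T_A=(20.1643,-6.5625) T_B=(26.0912,-7.9245) sweep=26.4206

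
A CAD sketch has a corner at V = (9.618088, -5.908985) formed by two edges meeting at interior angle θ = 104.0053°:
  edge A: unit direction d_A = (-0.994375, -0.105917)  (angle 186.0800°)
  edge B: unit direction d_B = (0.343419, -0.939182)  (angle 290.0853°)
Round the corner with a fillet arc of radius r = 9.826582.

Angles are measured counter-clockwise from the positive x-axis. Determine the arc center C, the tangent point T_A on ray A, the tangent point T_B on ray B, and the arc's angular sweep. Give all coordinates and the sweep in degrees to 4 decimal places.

bisector direction at 238.0827° = (-0.528695,-0.848812)
center distance |VC| = r/sin(θ/2) = 9.826582/sin(52.0027°) = 12.469661
C = V + |VC|·bis = (3.0254,-16.4934)
T_A = V + ((C−V)·d_A)·d_A = V + 7.6766·d_A = (1.9846,-6.7221)
T_B = V + ((C−V)·d_B)·d_B = V + 7.6766·d_B = (12.2544,-13.1187)
sweep = 180° − θ = 75.9947°

center=(3.0254,-16.4934) T_A=(1.9846,-6.7221) T_B=(12.2544,-13.1187) sweep=75.9947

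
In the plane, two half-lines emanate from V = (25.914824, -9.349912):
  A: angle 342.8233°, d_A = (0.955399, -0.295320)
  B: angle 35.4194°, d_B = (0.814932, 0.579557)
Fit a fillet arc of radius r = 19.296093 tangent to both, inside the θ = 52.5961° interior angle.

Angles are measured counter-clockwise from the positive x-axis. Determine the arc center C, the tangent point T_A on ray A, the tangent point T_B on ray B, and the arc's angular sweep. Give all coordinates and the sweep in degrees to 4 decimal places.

center=(68.9179,-2.4455) T_A=(63.2193,-20.8810) T_B=(57.7347,13.2795) sweep=127.4039

bisector direction at 9.1214° = (0.987355,0.158526)
center distance |VC| = r/sin(θ/2) = 19.296093/sin(26.2980°) = 43.553773
C = V + |VC|·bis = (68.9179,-2.4455)
T_A = V + ((C−V)·d_A)·d_A = V + 39.0460·d_A = (63.2193,-20.8810)
T_B = V + ((C−V)·d_B)·d_B = V + 39.0460·d_B = (57.7347,13.2795)
sweep = 180° − θ = 127.4039°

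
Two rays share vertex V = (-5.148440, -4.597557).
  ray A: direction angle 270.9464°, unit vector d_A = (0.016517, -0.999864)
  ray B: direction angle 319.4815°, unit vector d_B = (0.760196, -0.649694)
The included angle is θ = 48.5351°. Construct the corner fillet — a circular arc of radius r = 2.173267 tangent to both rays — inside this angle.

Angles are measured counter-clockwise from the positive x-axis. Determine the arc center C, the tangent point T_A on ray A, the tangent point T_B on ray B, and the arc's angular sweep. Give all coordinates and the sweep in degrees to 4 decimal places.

bisector direction at 295.2140° = (0.426000,-0.904723)
center distance |VC| = r/sin(θ/2) = 2.173267/sin(24.2675°) = 5.287779
C = V + |VC|·bis = (-2.8958,-9.3815)
T_A = V + ((C−V)·d_A)·d_A = V + 4.8205·d_A = (-5.0688,-9.4174)
T_B = V + ((C−V)·d_B)·d_B = V + 4.8205·d_B = (-1.4839,-7.7294)
sweep = 180° − θ = 131.4649°

center=(-2.8958,-9.3815) T_A=(-5.0688,-9.4174) T_B=(-1.4839,-7.7294) sweep=131.4649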